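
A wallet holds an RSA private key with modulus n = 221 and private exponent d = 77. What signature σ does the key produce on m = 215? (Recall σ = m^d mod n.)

m^2 ≡ 215^2 = 46225 ≡ 36
m^4 ≡ 36^2 = 1296 ≡ 191
m^8 ≡ 191^2 = 36481 ≡ 16
m^16 ≡ 16^2 = 256 ≡ 35
m^32 ≡ 35^2 = 1225 ≡ 120
m^64 ≡ 120^2 = 14400 ≡ 35
77 = 64 + 8 + 4 + 1, so m^77 ≡ 35·16·191·215 ≡ 24 (mod 221)

24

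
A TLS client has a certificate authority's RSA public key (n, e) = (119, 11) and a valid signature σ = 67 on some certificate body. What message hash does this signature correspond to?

Squares mod 119: σ^1≡67, σ^2≡86, σ^4≡18, σ^8≡86
11 = 8 + 2 + 1, so σ^11 ≡ 86·86·67 ≡ 16 (mod 119)

16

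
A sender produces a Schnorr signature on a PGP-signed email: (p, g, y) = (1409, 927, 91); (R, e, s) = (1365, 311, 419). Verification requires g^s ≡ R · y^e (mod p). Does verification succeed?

fails

g^s mod p:
927^2 = 859329 ≡ 1248
927^4 ≡ 1248^2 = 1557504 ≡ 559
927^8 ≡ 559^2 = 312481 ≡ 1092
927^16 ≡ 1092^2 = 1192464 ≡ 450
927^32 ≡ 450^2 = 202500 ≡ 1013
927^64 ≡ 1013^2 = 1026169 ≡ 417
927^128 ≡ 417^2 = 173889 ≡ 582
927^256 ≡ 582^2 = 338724 ≡ 564
419 = 256 + 128 + 32 + 2 + 1, so 927^419 ≡ 564·582·1013·1248·927 ≡ 771 (mod 1409)
R · y^e mod p:
91^2 = 8281 ≡ 1236
91^4 ≡ 1236^2 = 1527696 ≡ 340
91^8 ≡ 340^2 = 115600 ≡ 62
91^16 ≡ 62^2 = 3844 ≡ 1026
91^32 ≡ 1026^2 = 1052676 ≡ 153
91^64 ≡ 153^2 = 23409 ≡ 865
91^128 ≡ 865^2 = 748225 ≡ 46
91^256 ≡ 46^2 = 2116 ≡ 707
311 = 256 + 32 + 16 + 4 + 2 + 1, so 91^311 ≡ 707·153·1026·340·1236·91 ≡ 243 (mod 1409)
1365·243 = 331695 ≡ 580 (mod 1409)
771 ≠ 580; the check fails.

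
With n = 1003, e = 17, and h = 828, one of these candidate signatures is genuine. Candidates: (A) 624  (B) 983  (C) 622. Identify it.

Candidate A: Squares mod 1003: 624^1≡624, 624^2≡212, 624^4≡812, 624^8≡373, 624^16≡715; 17 = 16 + 1, so 624^17 ≡ 715·624 ≡ 828 (mod 1003)
  → matches h = 828
Candidate B: Squares mod 1003: 983^1≡983, 983^2≡400, 983^4≡523, 983^8≡713, 983^16≡851; 17 = 16 + 1, so 983^17 ≡ 851·983 ≡ 31 (mod 1003)
Candidate C: Squares mod 1003: 622^1≡622, 622^2≡729, 622^4≡854, 622^8≡135, 622^16≡171; 17 = 16 + 1, so 622^17 ≡ 171·622 ≡ 44 (mod 1003)

A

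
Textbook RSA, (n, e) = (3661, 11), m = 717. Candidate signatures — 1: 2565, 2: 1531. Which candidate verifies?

2

Candidate 1: Squares mod 3661: 2565^1≡2565, 2565^2≡408, 2565^4≡1719, 2565^8≡534; 11 = 8 + 2 + 1, so 2565^11 ≡ 534·408·2565 ≡ 1013 (mod 3661)
Candidate 2: Squares mod 3661: 1531^1≡1531, 1531^2≡921, 1531^4≡2550, 1531^8≡564; 11 = 8 + 2 + 1, so 1531^11 ≡ 564·921·1531 ≡ 717 (mod 3661)
  → matches m = 717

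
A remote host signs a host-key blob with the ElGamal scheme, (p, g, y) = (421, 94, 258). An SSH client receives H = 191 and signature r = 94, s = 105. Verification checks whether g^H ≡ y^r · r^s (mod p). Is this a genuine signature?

forged

Left side g^H mod p:
94^2 = 8836 ≡ 416
94^4 ≡ 416^2 = 173056 ≡ 25
94^8 ≡ 25^2 = 625 ≡ 204
94^16 ≡ 204^2 = 41616 ≡ 358
94^32 ≡ 358^2 = 128164 ≡ 180
94^64 ≡ 180^2 = 32400 ≡ 404
94^128 ≡ 404^2 = 163216 ≡ 289
191 = 128 + 32 + 16 + 8 + 4 + 2 + 1, so 94^191 ≡ 289·180·358·204·25·416·94 ≡ 418 (mod 421)
Right side y^r · r^s mod p:
258^2 = 66564 ≡ 46
258^4 ≡ 46^2 = 2116 ≡ 11
258^8 ≡ 11^2 = 121
258^16 ≡ 121^2 = 14641 ≡ 327
258^32 ≡ 327^2 = 106929 ≡ 416
258^64 ≡ 416^2 = 173056 ≡ 25
94 = 64 + 16 + 8 + 4 + 2, so 258^94 ≡ 25·327·121·11·46 ≡ 281 (mod 421)
94^2 = 8836 ≡ 416
94^4 ≡ 416^2 = 173056 ≡ 25
94^8 ≡ 25^2 = 625 ≡ 204
94^16 ≡ 204^2 = 41616 ≡ 358
94^32 ≡ 358^2 = 128164 ≡ 180
94^64 ≡ 180^2 = 32400 ≡ 404
105 = 64 + 32 + 8 + 1, so 94^105 ≡ 404·180·204·94 ≡ 420 (mod 421)
281·420 = 118020 ≡ 140 (mod 421)
418 ≠ 140, so verification fails.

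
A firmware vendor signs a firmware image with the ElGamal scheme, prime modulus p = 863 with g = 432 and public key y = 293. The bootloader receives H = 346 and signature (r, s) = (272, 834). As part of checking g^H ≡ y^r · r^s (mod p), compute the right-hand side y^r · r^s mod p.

100

293^2 = 85849 ≡ 412
293^4 ≡ 412^2 = 169744 ≡ 596
293^8 ≡ 596^2 = 355216 ≡ 523
293^16 ≡ 523^2 = 273529 ≡ 821
293^32 ≡ 821^2 = 674041 ≡ 38
293^64 ≡ 38^2 = 1444 ≡ 581
293^128 ≡ 581^2 = 337561 ≡ 128
293^256 ≡ 128^2 = 16384 ≡ 850
272 = 256 + 16, so 293^272 ≡ 850·821 ≡ 546 (mod 863)
272^2 = 73984 ≡ 629
272^4 ≡ 629^2 = 395641 ≡ 387
272^8 ≡ 387^2 = 149769 ≡ 470
272^16 ≡ 470^2 = 220900 ≡ 835
272^32 ≡ 835^2 = 697225 ≡ 784
272^64 ≡ 784^2 = 614656 ≡ 200
272^128 ≡ 200^2 = 40000 ≡ 302
272^256 ≡ 302^2 = 91204 ≡ 589
272^512 ≡ 589^2 = 346921 ≡ 858
834 = 512 + 256 + 64 + 2, so 272^834 ≡ 858·589·200·629 ≡ 585 (mod 863)
y^r · r^s ≡ 546·585 = 319410 ≡ 100 (mod 863)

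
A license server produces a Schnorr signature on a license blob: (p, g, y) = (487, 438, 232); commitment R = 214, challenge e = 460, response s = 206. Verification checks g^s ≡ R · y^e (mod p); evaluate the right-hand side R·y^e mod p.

232^2 = 53824 ≡ 254
232^4 ≡ 254^2 = 64516 ≡ 232
232^8 ≡ 232^2 = 53824 ≡ 254
232^16 ≡ 254^2 = 64516 ≡ 232
232^32 ≡ 232^2 = 53824 ≡ 254
232^64 ≡ 254^2 = 64516 ≡ 232
232^128 ≡ 232^2 = 53824 ≡ 254
232^256 ≡ 254^2 = 64516 ≡ 232
460 = 256 + 128 + 64 + 8 + 4, so 232^460 ≡ 232·254·232·254·232 ≡ 232 (mod 487)
R · y^e ≡ 214·232 = 49648 ≡ 461 (mod 487)

461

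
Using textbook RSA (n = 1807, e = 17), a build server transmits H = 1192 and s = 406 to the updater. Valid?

no

s^2 ≡ 406^2 = 164836 ≡ 399
s^4 ≡ 399^2 = 159201 ≡ 185
s^8 ≡ 185^2 = 34225 ≡ 1699
s^16 ≡ 1699^2 = 2886601 ≡ 822
17 = 16 + 1, so s^17 ≡ 822·406 ≡ 1244 (mod 1807)
s^17 mod 1807 = 1244, but H = 1192.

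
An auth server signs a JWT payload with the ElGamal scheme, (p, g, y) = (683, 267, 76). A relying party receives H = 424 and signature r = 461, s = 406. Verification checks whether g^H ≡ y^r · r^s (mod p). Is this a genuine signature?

forged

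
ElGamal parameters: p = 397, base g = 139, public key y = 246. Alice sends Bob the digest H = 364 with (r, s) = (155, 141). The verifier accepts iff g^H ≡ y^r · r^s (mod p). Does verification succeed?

Left side g^H mod p:
139^364 mod 397 = 11
Right side y^r · r^s mod p:
246^155 mod 397 = 27
155^141 mod 397 = 181
27·181 = 4887 ≡ 123 (mod 397)
11 ≠ 123, so verification fails.

fails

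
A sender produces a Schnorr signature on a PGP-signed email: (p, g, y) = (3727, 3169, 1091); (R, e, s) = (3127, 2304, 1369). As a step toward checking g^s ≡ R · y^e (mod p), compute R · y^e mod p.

Squares mod 3727: 1091^1≡1091, 1091^2≡1368, 1091^4≡470, 1091^8≡1007, 1091^16≡305, 1091^32≡3577, 1091^64≡138, 1091^128≡409, 1091^256≡3293, 1091^512≡2006, 1091^1024≡2603, 1091^2048≡3650
2304 = 2048 + 256, so 1091^2304 ≡ 3650·3293 ≡ 3602 (mod 3727)
R · y^e ≡ 3127·3602 = 11263454 ≡ 460 (mod 3727)

460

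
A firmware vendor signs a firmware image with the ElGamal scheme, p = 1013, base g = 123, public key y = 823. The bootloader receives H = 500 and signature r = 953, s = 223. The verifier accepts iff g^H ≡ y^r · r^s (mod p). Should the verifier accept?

accept

Left side g^H mod p:
Squares mod 1013: 123^1≡123, 123^2≡947, 123^4≡304, 123^8≡233, 123^16≡600, 123^32≡385, 123^64≡327, 123^128≡564, 123^256≡14
500 = 256 + 128 + 64 + 32 + 16 + 4, so 123^500 ≡ 14·564·327·385·600·304 ≡ 491 (mod 1013)
Right side y^r · r^s mod p:
Squares mod 1013: 823^1≡823, 823^2≡645, 823^4≡695, 823^8≡837, 823^16≡586, 823^32≡1002, 823^64≡121, 823^128≡459, 823^256≡990, 823^512≡529
953 = 512 + 256 + 128 + 32 + 16 + 8 + 1, so 823^953 ≡ 529·990·459·1002·586·837·823 ≡ 64 (mod 1013)
Squares mod 1013: 953^1≡953, 953^2≡561, 953^4≡691, 953^8≡358, 953^16≡526, 953^32≡127, 953^64≡934, 953^128≡163
223 = 128 + 64 + 16 + 8 + 4 + 2 + 1, so 953^223 ≡ 163·934·526·358·691·561·953 ≡ 530 (mod 1013)
64·530 = 33920 ≡ 491 (mod 1013)
491 ≡ 491 (mod 1013), so the signature is genuine.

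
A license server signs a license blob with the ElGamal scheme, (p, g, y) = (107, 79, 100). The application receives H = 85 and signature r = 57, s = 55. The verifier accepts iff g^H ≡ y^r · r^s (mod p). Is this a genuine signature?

forged

Left side g^H mod p:
79^2 = 6241 ≡ 35
79^4 ≡ 35^2 = 1225 ≡ 48
79^8 ≡ 48^2 = 2304 ≡ 57
79^16 ≡ 57^2 = 3249 ≡ 39
79^32 ≡ 39^2 = 1521 ≡ 23
79^64 ≡ 23^2 = 529 ≡ 101
85 = 64 + 16 + 4 + 1, so 79^85 ≡ 101·39·48·79 ≡ 23 (mod 107)
Right side y^r · r^s mod p:
100^2 = 10000 ≡ 49
100^4 ≡ 49^2 = 2401 ≡ 47
100^8 ≡ 47^2 = 2209 ≡ 69
100^16 ≡ 69^2 = 4761 ≡ 53
100^32 ≡ 53^2 = 2809 ≡ 27
57 = 32 + 16 + 8 + 1, so 100^57 ≡ 27·53·69·100 ≡ 47 (mod 107)
57^2 = 3249 ≡ 39
57^4 ≡ 39^2 = 1521 ≡ 23
57^8 ≡ 23^2 = 529 ≡ 101
57^16 ≡ 101^2 = 10201 ≡ 36
57^32 ≡ 36^2 = 1296 ≡ 12
55 = 32 + 16 + 4 + 2 + 1, so 57^55 ≡ 12·36·23·39·57 ≡ 39 (mod 107)
47·39 = 1833 ≡ 14 (mod 107)
23 ≠ 14, so verification fails.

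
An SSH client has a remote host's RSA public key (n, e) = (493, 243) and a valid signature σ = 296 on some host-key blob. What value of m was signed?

207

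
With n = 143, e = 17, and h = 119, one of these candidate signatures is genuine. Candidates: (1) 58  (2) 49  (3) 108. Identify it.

Candidate 1: Squares mod 143: 58^1≡58, 58^2≡75, 58^4≡48, 58^8≡16, 58^16≡113; 17 = 16 + 1, so 58^17 ≡ 113·58 ≡ 119 (mod 143)
  → matches h = 119
Candidate 2: Squares mod 143: 49^1≡49, 49^2≡113, 49^4≡42, 49^8≡48, 49^16≡16; 17 = 16 + 1, so 49^17 ≡ 16·49 ≡ 69 (mod 143)
Candidate 3: Squares mod 143: 108^1≡108, 108^2≡81, 108^4≡126, 108^8≡3, 108^16≡9; 17 = 16 + 1, so 108^17 ≡ 9·108 ≡ 114 (mod 143)

1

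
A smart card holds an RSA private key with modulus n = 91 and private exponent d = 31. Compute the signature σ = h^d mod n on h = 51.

h^2 ≡ 51^2 = 2601 ≡ 53
h^4 ≡ 53^2 = 2809 ≡ 79
h^8 ≡ 79^2 = 6241 ≡ 53
h^16 ≡ 53^2 = 2809 ≡ 79
31 = 16 + 8 + 4 + 2 + 1, so h^31 ≡ 79·53·79·53·51 ≡ 51 (mod 91)

51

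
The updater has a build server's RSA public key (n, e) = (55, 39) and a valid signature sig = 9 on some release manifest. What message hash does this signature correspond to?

Squares mod 55: sig^1≡9, sig^2≡26, sig^4≡16, sig^8≡36, sig^16≡31, sig^32≡26
39 = 32 + 4 + 2 + 1, so sig^39 ≡ 26·16·26·9 ≡ 49 (mod 55)

49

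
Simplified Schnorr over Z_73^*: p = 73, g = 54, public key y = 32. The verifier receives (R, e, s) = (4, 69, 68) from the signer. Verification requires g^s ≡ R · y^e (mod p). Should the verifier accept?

accept

g^s mod p:
54^68 mod 73 = 32
R · y^e mod p:
32^69 mod 73 = 8
4·8 = 32 ≡ 32 (mod 73)
32 ≡ 32 (mod 73); signature holds.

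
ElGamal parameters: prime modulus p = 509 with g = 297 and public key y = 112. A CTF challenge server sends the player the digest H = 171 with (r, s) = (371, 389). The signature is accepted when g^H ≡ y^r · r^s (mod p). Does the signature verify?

Left side g^H mod p:
Squares mod 509: 297^1≡297, 297^2≡152, 297^4≡199, 297^8≡408, 297^16≡21, 297^32≡441, 297^64≡43, 297^128≡322
171 = 128 + 32 + 8 + 2 + 1, so 297^171 ≡ 322·441·408·152·297 ≡ 316 (mod 509)
Right side y^r · r^s mod p:
Squares mod 509: 112^1≡112, 112^2≡328, 112^4≡185, 112^8≡122, 112^16≡123, 112^32≡368, 112^64≡30, 112^128≡391, 112^256≡181
371 = 256 + 64 + 32 + 16 + 2 + 1, so 112^371 ≡ 181·30·368·123·328·112 ≡ 35 (mod 509)
Squares mod 509: 371^1≡371, 371^2≡211, 371^4≡238, 371^8≡145, 371^16≡156, 371^32≡413, 371^64≡54, 371^128≡371, 371^256≡211
389 = 256 + 128 + 4 + 1, so 371^389 ≡ 211·371·238·371 ≡ 145 (mod 509)
35·145 = 5075 ≡ 494 (mod 509)
316 ≠ 494, so verification fails.

does not verify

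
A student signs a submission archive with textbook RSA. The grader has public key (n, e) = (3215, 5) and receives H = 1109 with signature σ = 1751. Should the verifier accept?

reject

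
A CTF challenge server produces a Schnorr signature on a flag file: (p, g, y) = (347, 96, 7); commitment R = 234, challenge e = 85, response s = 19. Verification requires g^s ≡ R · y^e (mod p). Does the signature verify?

g^s mod p:
96^2 = 9216 ≡ 194
96^4 ≡ 194^2 = 37636 ≡ 160
96^8 ≡ 160^2 = 25600 ≡ 269
96^16 ≡ 269^2 = 72361 ≡ 185
19 = 16 + 2 + 1, so 96^19 ≡ 185·194·96 ≡ 77 (mod 347)
R · y^e mod p:
7^2 = 49
7^4 ≡ 49^2 = 2401 ≡ 319
7^8 ≡ 319^2 = 101761 ≡ 90
7^16 ≡ 90^2 = 8100 ≡ 119
7^32 ≡ 119^2 = 14161 ≡ 281
7^64 ≡ 281^2 = 78961 ≡ 192
85 = 64 + 16 + 4 + 1, so 7^85 ≡ 192·119·319·7 ≡ 174 (mod 347)
234·174 = 40716 ≡ 117 (mod 347)
77 ≠ 117; the check fails.

does not verify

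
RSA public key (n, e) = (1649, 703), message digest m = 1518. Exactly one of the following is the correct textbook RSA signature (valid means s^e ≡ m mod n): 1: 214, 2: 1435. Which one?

Candidate 1: Squares mod 1649: 214^1≡214, 214^2≡1273, 214^4≡1211, 214^8≡560, 214^16≡290, 214^32≡1, 214^64≡1, 214^128≡1, 214^256≡1, 214^512≡1; 703 = 512 + 128 + 32 + 16 + 8 + 4 + 2 + 1, so 214^703 ≡ 1·1·1·290·560·1211·1273·214 ≡ 131 (mod 1649)
Candidate 2: Squares mod 1649: 1435^1≡1435, 1435^2≡1273, 1435^4≡1211, 1435^8≡560, 1435^16≡290, 1435^32≡1, 1435^64≡1, 1435^128≡1, 1435^256≡1, 1435^512≡1; 703 = 512 + 128 + 32 + 16 + 8 + 4 + 2 + 1, so 1435^703 ≡ 1·1·1·290·560·1211·1273·1435 ≡ 1518 (mod 1649)
  → matches m = 1518

2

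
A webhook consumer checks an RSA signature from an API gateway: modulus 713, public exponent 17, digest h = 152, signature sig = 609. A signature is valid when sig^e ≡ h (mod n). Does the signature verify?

sig^2 ≡ 609^2 = 370881 ≡ 121
sig^4 ≡ 121^2 = 14641 ≡ 381
sig^8 ≡ 381^2 = 145161 ≡ 422
sig^16 ≡ 422^2 = 178084 ≡ 547
17 = 16 + 1, so sig^17 ≡ 547·609 ≡ 152 (mod 713)
Since 152 equals the digest 152, verification succeeds.

verifies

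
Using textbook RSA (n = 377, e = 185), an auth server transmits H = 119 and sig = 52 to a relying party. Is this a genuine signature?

sig^2 ≡ 52^2 = 2704 ≡ 65
sig^4 ≡ 65^2 = 4225 ≡ 78
sig^8 ≡ 78^2 = 6084 ≡ 52
sig^16 ≡ 52^2 = 2704 ≡ 65
sig^32 ≡ 65^2 = 4225 ≡ 78
sig^64 ≡ 78^2 = 6084 ≡ 52
sig^128 ≡ 52^2 = 2704 ≡ 65
185 = 128 + 32 + 16 + 8 + 1, so sig^185 ≡ 65·78·65·52·52 ≡ 364 (mod 377)
364 ≠ 119, so verification fails.

forged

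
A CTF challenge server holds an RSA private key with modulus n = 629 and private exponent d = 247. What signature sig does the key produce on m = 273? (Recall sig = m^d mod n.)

171

m^2 ≡ 273^2 = 74529 ≡ 307
m^4 ≡ 307^2 = 94249 ≡ 528
m^8 ≡ 528^2 = 278784 ≡ 137
m^16 ≡ 137^2 = 18769 ≡ 528
m^32 ≡ 528^2 = 278784 ≡ 137
m^64 ≡ 137^2 = 18769 ≡ 528
m^128 ≡ 528^2 = 278784 ≡ 137
247 = 128 + 64 + 32 + 16 + 4 + 2 + 1, so m^247 ≡ 137·528·137·528·528·307·273 ≡ 171 (mod 629)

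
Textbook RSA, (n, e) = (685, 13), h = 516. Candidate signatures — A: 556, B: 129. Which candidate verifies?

A

Candidate A: 556^2 = 309136 ≡ 201; 556^4 ≡ 201^2 = 40401 ≡ 671; 556^8 ≡ 671^2 = 450241 ≡ 196; 13 = 8 + 4 + 1, so 556^13 ≡ 196·671·556 ≡ 516 (mod 685)
  → matches h = 516
Candidate B: 129^2 = 16641 ≡ 201; 129^4 ≡ 201^2 = 40401 ≡ 671; 129^8 ≡ 671^2 = 450241 ≡ 196; 13 = 8 + 4 + 1, so 129^13 ≡ 196·671·129 ≡ 169 (mod 685)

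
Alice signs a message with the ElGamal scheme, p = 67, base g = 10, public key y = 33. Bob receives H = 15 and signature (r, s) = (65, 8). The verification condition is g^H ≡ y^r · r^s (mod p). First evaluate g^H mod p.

10^15 mod 67 = 24

24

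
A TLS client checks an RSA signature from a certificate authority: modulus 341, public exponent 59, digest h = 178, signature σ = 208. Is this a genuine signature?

σ^2 ≡ 208^2 = 43264 ≡ 298
σ^4 ≡ 298^2 = 88804 ≡ 144
σ^8 ≡ 144^2 = 20736 ≡ 276
σ^16 ≡ 276^2 = 76176 ≡ 133
σ^32 ≡ 133^2 = 17689 ≡ 298
59 = 32 + 16 + 8 + 2 + 1, so σ^59 ≡ 298·133·276·298·208 ≡ 241 (mod 341)
The recovered value 241 does not match the digest 178.

forged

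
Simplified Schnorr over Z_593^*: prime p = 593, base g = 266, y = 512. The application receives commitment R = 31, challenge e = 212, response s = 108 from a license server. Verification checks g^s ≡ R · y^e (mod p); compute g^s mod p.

Squares mod 593: 266^1≡266, 266^2≡189, 266^4≡141, 266^8≡312, 266^16≡92, 266^32≡162, 266^64≡152
108 = 64 + 32 + 8 + 4, so 266^108 ≡ 152·162·312·141 ≡ 409 (mod 593)

409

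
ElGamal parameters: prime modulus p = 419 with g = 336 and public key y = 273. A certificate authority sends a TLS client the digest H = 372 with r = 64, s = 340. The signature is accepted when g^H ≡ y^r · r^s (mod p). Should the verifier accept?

Left side g^H mod p:
336^2 = 112896 ≡ 185
336^4 ≡ 185^2 = 34225 ≡ 286
336^8 ≡ 286^2 = 81796 ≡ 91
336^16 ≡ 91^2 = 8281 ≡ 320
336^32 ≡ 320^2 = 102400 ≡ 164
336^64 ≡ 164^2 = 26896 ≡ 80
336^128 ≡ 80^2 = 6400 ≡ 115
336^256 ≡ 115^2 = 13225 ≡ 236
372 = 256 + 64 + 32 + 16 + 4, so 336^372 ≡ 236·80·164·320·286 ≡ 321 (mod 419)
Right side y^r · r^s mod p:
273^2 = 74529 ≡ 366
273^4 ≡ 366^2 = 133956 ≡ 295
273^8 ≡ 295^2 = 87025 ≡ 292
273^16 ≡ 292^2 = 85264 ≡ 207
273^32 ≡ 207^2 = 42849 ≡ 111
273^64 ≡ 111^2 = 12321 ≡ 170
64^2 = 4096 ≡ 325
64^4 ≡ 325^2 = 105625 ≡ 37
64^8 ≡ 37^2 = 1369 ≡ 112
64^16 ≡ 112^2 = 12544 ≡ 393
64^32 ≡ 393^2 = 154449 ≡ 257
64^64 ≡ 257^2 = 66049 ≡ 266
64^128 ≡ 266^2 = 70756 ≡ 364
64^256 ≡ 364^2 = 132496 ≡ 92
340 = 256 + 64 + 16 + 4, so 64^340 ≡ 92·266·393·37 ≡ 289 (mod 419)
170·289 = 49130 ≡ 107 (mod 419)
321 ≠ 107, so verification fails.

reject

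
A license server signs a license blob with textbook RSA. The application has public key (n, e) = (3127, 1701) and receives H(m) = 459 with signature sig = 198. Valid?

yes

sig^2 ≡ 198^2 = 39204 ≡ 1680
sig^4 ≡ 1680^2 = 2822400 ≡ 1846
sig^8 ≡ 1846^2 = 3407716 ≡ 2413
sig^16 ≡ 2413^2 = 5822569 ≡ 95
sig^32 ≡ 95^2 = 9025 ≡ 2771
sig^64 ≡ 2771^2 = 7678441 ≡ 1656
sig^128 ≡ 1656^2 = 2742336 ≡ 3084
sig^256 ≡ 3084^2 = 9511056 ≡ 1849
sig^512 ≡ 1849^2 = 3418801 ≡ 990
sig^1024 ≡ 990^2 = 980100 ≡ 1349
1701 = 1024 + 512 + 128 + 32 + 4 + 1, so sig^1701 ≡ 1349·990·3084·2771·1846·198 ≡ 459 (mod 3127)
459 = H(m), so the signature checks out.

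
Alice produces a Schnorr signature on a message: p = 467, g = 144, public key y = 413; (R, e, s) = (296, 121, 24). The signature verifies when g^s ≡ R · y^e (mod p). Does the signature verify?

g^s mod p:
144^2 = 20736 ≡ 188
144^4 ≡ 188^2 = 35344 ≡ 319
144^8 ≡ 319^2 = 101761 ≡ 422
144^16 ≡ 422^2 = 178084 ≡ 157
24 = 16 + 8, so 144^24 ≡ 157·422 ≡ 407 (mod 467)
R · y^e mod p:
413^2 = 170569 ≡ 114
413^4 ≡ 114^2 = 12996 ≡ 387
413^8 ≡ 387^2 = 149769 ≡ 329
413^16 ≡ 329^2 = 108241 ≡ 364
413^32 ≡ 364^2 = 132496 ≡ 335
413^64 ≡ 335^2 = 112225 ≡ 145
121 = 64 + 32 + 16 + 8 + 1, so 413^121 ≡ 145·335·364·329·413 ≡ 410 (mod 467)
296·410 = 121360 ≡ 407 (mod 467)
407 ≡ 407 (mod 467); signature holds.

verifies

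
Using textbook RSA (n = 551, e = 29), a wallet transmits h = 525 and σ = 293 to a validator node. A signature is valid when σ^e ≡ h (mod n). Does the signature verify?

σ^2 ≡ 293^2 = 85849 ≡ 444
σ^4 ≡ 444^2 = 197136 ≡ 429
σ^8 ≡ 429^2 = 184041 ≡ 7
σ^16 ≡ 7^2 = 49
29 = 16 + 8 + 4 + 1, so σ^29 ≡ 49·7·429·293 ≡ 525 (mod 551)
σ^29 mod 551 = 525 matches h.

verifies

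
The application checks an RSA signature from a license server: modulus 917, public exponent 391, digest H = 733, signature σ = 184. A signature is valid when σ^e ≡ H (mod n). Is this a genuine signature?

forged

Squares mod 917: σ^1≡184, σ^2≡844, σ^4≡744, σ^8≡585, σ^16≡184, σ^32≡844, σ^64≡744, σ^128≡585, σ^256≡184
391 = 256 + 128 + 4 + 2 + 1, so σ^391 ≡ 184·585·744·844·184 ≡ 184 (mod 917)
σ^391 mod 917 = 184, but H = 733.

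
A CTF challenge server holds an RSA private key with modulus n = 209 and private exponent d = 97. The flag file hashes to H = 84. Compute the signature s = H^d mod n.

H^97 mod 209 = 160

160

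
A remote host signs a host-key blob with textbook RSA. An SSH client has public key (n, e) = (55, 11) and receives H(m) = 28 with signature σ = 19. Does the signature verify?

σ^2 ≡ 19^2 = 361 ≡ 31
σ^4 ≡ 31^2 = 961 ≡ 26
σ^8 ≡ 26^2 = 676 ≡ 16
11 = 8 + 2 + 1, so σ^11 ≡ 16·31·19 ≡ 19 (mod 55)
σ^11 mod 55 = 19, but H(m) = 28.

does not verify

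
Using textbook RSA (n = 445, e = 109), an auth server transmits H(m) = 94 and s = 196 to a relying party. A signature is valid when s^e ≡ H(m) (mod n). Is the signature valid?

invalid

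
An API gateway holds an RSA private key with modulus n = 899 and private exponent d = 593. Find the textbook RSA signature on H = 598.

276

H^2 ≡ 598^2 = 357604 ≡ 701
H^4 ≡ 701^2 = 491401 ≡ 547
H^8 ≡ 547^2 = 299209 ≡ 741
H^16 ≡ 741^2 = 549081 ≡ 691
H^32 ≡ 691^2 = 477481 ≡ 112
H^64 ≡ 112^2 = 12544 ≡ 857
H^128 ≡ 857^2 = 734449 ≡ 865
H^256 ≡ 865^2 = 748225 ≡ 257
H^512 ≡ 257^2 = 66049 ≡ 422
593 = 512 + 64 + 16 + 1, so H^593 ≡ 422·857·691·598 ≡ 276 (mod 899)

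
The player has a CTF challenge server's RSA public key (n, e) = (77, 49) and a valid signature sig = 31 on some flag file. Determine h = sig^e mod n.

sig^49 mod 77 = 38

38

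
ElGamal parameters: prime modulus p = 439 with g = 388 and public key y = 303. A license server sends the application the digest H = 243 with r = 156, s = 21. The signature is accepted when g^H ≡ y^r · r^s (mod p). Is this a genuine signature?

genuine

Left side g^H mod p:
388^2 = 150544 ≡ 406
388^4 ≡ 406^2 = 164836 ≡ 211
388^8 ≡ 211^2 = 44521 ≡ 182
388^16 ≡ 182^2 = 33124 ≡ 199
388^32 ≡ 199^2 = 39601 ≡ 91
388^64 ≡ 91^2 = 8281 ≡ 379
388^128 ≡ 379^2 = 143641 ≡ 88
243 = 128 + 64 + 32 + 16 + 2 + 1, so 388^243 ≡ 88·379·91·199·406·388 ≡ 219 (mod 439)
Right side y^r · r^s mod p:
303^2 = 91809 ≡ 58
303^4 ≡ 58^2 = 3364 ≡ 291
303^8 ≡ 291^2 = 84681 ≡ 393
303^16 ≡ 393^2 = 154449 ≡ 360
303^32 ≡ 360^2 = 129600 ≡ 95
303^64 ≡ 95^2 = 9025 ≡ 245
303^128 ≡ 245^2 = 60025 ≡ 321
156 = 128 + 16 + 8 + 4, so 303^156 ≡ 321·360·393·291 ≡ 141 (mod 439)
156^2 = 24336 ≡ 191
156^4 ≡ 191^2 = 36481 ≡ 44
156^8 ≡ 44^2 = 1936 ≡ 180
156^16 ≡ 180^2 = 32400 ≡ 353
21 = 16 + 4 + 1, so 156^21 ≡ 353·44·156 ≡ 151 (mod 439)
141·151 = 21291 ≡ 219 (mod 439)
219 ≡ 219 (mod 439), so the signature is genuine.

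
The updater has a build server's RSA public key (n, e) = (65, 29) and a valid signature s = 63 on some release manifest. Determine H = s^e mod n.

s^2 ≡ 63^2 = 3969 ≡ 4
s^4 ≡ 4^2 = 16
s^8 ≡ 16^2 = 256 ≡ 61
s^16 ≡ 61^2 = 3721 ≡ 16
29 = 16 + 8 + 4 + 1, so s^29 ≡ 16·61·16·63 ≡ 33 (mod 65)

33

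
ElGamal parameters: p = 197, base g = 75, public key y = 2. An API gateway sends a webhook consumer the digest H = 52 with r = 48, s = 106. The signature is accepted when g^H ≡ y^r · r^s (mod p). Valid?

no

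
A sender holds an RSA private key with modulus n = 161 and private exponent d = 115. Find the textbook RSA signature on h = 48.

Squares mod 161: h^1≡48, h^2≡50, h^4≡85, h^8≡141, h^16≡78, h^32≡127, h^64≡29
115 = 64 + 32 + 16 + 2 + 1, so h^115 ≡ 29·127·78·50·48 ≡ 55 (mod 161)

55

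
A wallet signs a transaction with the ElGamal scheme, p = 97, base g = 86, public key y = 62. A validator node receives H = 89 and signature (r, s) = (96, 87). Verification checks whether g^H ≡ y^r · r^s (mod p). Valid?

Left side g^H mod p:
Squares mod 97: 86^1≡86, 86^2≡24, 86^4≡91, 86^8≡36, 86^16≡35, 86^32≡61, 86^64≡35
89 = 64 + 16 + 8 + 1, so 86^89 ≡ 35·35·36·86 ≡ 94 (mod 97)
Right side y^r · r^s mod p:
Squares mod 97: 62^1≡62, 62^2≡61, 62^4≡35, 62^8≡61, 62^16≡35, 62^32≡61, 62^64≡35
96 = 64 + 32, so 62^96 ≡ 35·61 ≡ 1 (mod 97)
Squares mod 97: 96^1≡96, 96^2≡1, 96^4≡1, 96^8≡1, 96^16≡1, 96^32≡1, 96^64≡1
87 = 64 + 16 + 4 + 2 + 1, so 96^87 ≡ 1·1·1·1·96 ≡ 96 (mod 97)
1·96 = 96 ≡ 96 (mod 97)
94 ≠ 96, so verification fails.

no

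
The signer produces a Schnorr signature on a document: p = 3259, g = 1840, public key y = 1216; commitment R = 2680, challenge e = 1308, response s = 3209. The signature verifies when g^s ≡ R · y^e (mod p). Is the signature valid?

g^s mod p:
1840^2 = 3385600 ≡ 2758
1840^4 ≡ 2758^2 = 7606564 ≡ 58
1840^8 ≡ 58^2 = 3364 ≡ 105
1840^16 ≡ 105^2 = 11025 ≡ 1248
1840^32 ≡ 1248^2 = 1557504 ≡ 2961
1840^64 ≡ 2961^2 = 8767521 ≡ 811
1840^128 ≡ 811^2 = 657721 ≡ 2662
1840^256 ≡ 2662^2 = 7086244 ≡ 1178
1840^512 ≡ 1178^2 = 1387684 ≡ 2609
1840^1024 ≡ 2609^2 = 6806881 ≡ 2089
1840^2048 ≡ 2089^2 = 4363921 ≡ 120
3209 = 2048 + 1024 + 128 + 8 + 1, so 1840^3209 ≡ 120·2089·2662·105·1840 ≡ 884 (mod 3259)
R · y^e mod p:
1216^2 = 1478656 ≡ 2329
1216^4 ≡ 2329^2 = 5424241 ≡ 1265
1216^8 ≡ 1265^2 = 1600225 ≡ 56
1216^16 ≡ 56^2 = 3136
1216^32 ≡ 3136^2 = 9834496 ≡ 2093
1216^64 ≡ 2093^2 = 4380649 ≡ 553
1216^128 ≡ 553^2 = 305809 ≡ 2722
1216^256 ≡ 2722^2 = 7409284 ≡ 1577
1216^512 ≡ 1577^2 = 2486929 ≡ 312
1216^1024 ≡ 312^2 = 97344 ≡ 2833
1308 = 1024 + 256 + 16 + 8 + 4, so 1216^1308 ≡ 2833·1577·3136·56·1265 ≡ 2340 (mod 3259)
2680·2340 = 6271200 ≡ 884 (mod 3259)
884 ≡ 884 (mod 3259); signature holds.

valid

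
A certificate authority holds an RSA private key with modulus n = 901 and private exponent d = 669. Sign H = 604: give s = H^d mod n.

739

H^2 ≡ 604^2 = 364816 ≡ 812
H^4 ≡ 812^2 = 659344 ≡ 713
H^8 ≡ 713^2 = 508369 ≡ 205
H^16 ≡ 205^2 = 42025 ≡ 579
H^32 ≡ 579^2 = 335241 ≡ 69
H^64 ≡ 69^2 = 4761 ≡ 256
H^128 ≡ 256^2 = 65536 ≡ 664
H^256 ≡ 664^2 = 440896 ≡ 307
H^512 ≡ 307^2 = 94249 ≡ 545
669 = 512 + 128 + 16 + 8 + 4 + 1, so H^669 ≡ 545·664·579·205·713·604 ≡ 739 (mod 901)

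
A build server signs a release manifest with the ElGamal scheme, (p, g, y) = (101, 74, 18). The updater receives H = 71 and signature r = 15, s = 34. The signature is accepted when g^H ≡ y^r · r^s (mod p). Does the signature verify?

Left side g^H mod p:
74^71 mod 101 = 63
Right side y^r · r^s mod p:
18^15 mod 101 = 62
15^34 mod 101 = 45
62·45 = 2790 ≡ 63 (mod 101)
63 ≡ 63 (mod 101), so the signature is genuine.

verifies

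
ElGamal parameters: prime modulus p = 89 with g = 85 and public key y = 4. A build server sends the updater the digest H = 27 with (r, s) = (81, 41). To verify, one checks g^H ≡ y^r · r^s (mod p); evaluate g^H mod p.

44

85^2 = 7225 ≡ 16
85^4 ≡ 16^2 = 256 ≡ 78
85^8 ≡ 78^2 = 6084 ≡ 32
85^16 ≡ 32^2 = 1024 ≡ 45
27 = 16 + 8 + 2 + 1, so 85^27 ≡ 45·32·16·85 ≡ 44 (mod 89)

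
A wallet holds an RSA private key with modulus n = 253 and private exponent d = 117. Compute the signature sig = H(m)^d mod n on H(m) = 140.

13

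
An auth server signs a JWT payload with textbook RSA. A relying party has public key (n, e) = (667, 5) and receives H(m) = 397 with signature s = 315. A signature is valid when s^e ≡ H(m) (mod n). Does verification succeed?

passes

Squares mod 667: s^1≡315, s^2≡509, s^4≡285
5 = 4 + 1, so s^5 ≡ 285·315 ≡ 397 (mod 667)
s^5 mod 667 = 397 matches H(m).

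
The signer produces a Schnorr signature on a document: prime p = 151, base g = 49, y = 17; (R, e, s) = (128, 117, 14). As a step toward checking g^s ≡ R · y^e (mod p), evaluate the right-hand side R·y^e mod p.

145

Squares mod 151: 17^1≡17, 17^2≡138, 17^4≡18, 17^8≡22, 17^16≡31, 17^32≡55, 17^64≡5
117 = 64 + 32 + 16 + 4 + 1, so 17^117 ≡ 5·55·31·18·17 ≡ 125 (mod 151)
R · y^e ≡ 128·125 = 16000 ≡ 145 (mod 151)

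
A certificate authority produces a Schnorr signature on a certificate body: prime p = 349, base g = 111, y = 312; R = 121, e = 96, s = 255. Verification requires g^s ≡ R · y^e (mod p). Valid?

g^s mod p:
Squares mod 349: 111^1≡111, 111^2≡106, 111^4≡68, 111^8≡87, 111^16≡240, 111^32≡15, 111^64≡225, 111^128≡20
255 = 128 + 64 + 32 + 16 + 8 + 4 + 2 + 1, so 111^255 ≡ 20·225·15·240·87·68·106·111 ≡ 274 (mod 349)
R · y^e mod p:
Squares mod 349: 312^1≡312, 312^2≡322, 312^4≡31, 312^8≡263, 312^16≡67, 312^32≡301, 312^64≡210
96 = 64 + 32, so 312^96 ≡ 210·301 ≡ 41 (mod 349)
121·41 = 4961 ≡ 75 (mod 349)
274 ≠ 75; the check fails.

no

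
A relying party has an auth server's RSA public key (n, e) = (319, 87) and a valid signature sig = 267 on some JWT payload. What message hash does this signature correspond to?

42

sig^2 ≡ 267^2 = 71289 ≡ 152
sig^4 ≡ 152^2 = 23104 ≡ 136
sig^8 ≡ 136^2 = 18496 ≡ 313
sig^16 ≡ 313^2 = 97969 ≡ 36
sig^32 ≡ 36^2 = 1296 ≡ 20
sig^64 ≡ 20^2 = 400 ≡ 81
87 = 64 + 16 + 4 + 2 + 1, so sig^87 ≡ 81·36·136·152·267 ≡ 42 (mod 319)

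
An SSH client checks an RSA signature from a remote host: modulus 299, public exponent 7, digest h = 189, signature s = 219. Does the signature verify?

does not verify

Squares mod 299: s^1≡219, s^2≡121, s^4≡289
7 = 4 + 2 + 1, so s^7 ≡ 289·121·219 ≡ 223 (mod 299)
The recovered value 223 does not match the digest 189.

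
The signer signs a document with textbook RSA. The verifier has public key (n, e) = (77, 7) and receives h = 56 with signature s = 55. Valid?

no

s^2 ≡ 55^2 = 3025 ≡ 22
s^4 ≡ 22^2 = 484 ≡ 22
7 = 4 + 2 + 1, so s^7 ≡ 22·22·55 ≡ 55 (mod 77)
The recovered value 55 does not match the digest 56.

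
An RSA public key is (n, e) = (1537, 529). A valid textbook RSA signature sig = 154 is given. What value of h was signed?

sig^2 ≡ 154^2 = 23716 ≡ 661
sig^4 ≡ 661^2 = 436921 ≡ 413
sig^8 ≡ 413^2 = 170569 ≡ 1499
sig^16 ≡ 1499^2 = 2247001 ≡ 1444
sig^32 ≡ 1444^2 = 2085136 ≡ 964
sig^64 ≡ 964^2 = 929296 ≡ 948
sig^128 ≡ 948^2 = 898704 ≡ 1096
sig^256 ≡ 1096^2 = 1201216 ≡ 819
sig^512 ≡ 819^2 = 670761 ≡ 629
529 = 512 + 16 + 1, so sig^529 ≡ 629·1444·154 ≡ 1356 (mod 1537)

1356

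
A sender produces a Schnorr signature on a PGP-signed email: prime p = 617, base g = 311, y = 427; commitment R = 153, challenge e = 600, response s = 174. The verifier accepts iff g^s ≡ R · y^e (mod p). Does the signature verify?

does not verify

g^s mod p:
311^2 = 96721 ≡ 469
311^4 ≡ 469^2 = 219961 ≡ 309
311^8 ≡ 309^2 = 95481 ≡ 463
311^16 ≡ 463^2 = 214369 ≡ 270
311^32 ≡ 270^2 = 72900 ≡ 94
311^64 ≡ 94^2 = 8836 ≡ 198
311^128 ≡ 198^2 = 39204 ≡ 333
174 = 128 + 32 + 8 + 4 + 2, so 311^174 ≡ 333·94·463·309·469 ≡ 276 (mod 617)
R · y^e mod p:
427^2 = 182329 ≡ 314
427^4 ≡ 314^2 = 98596 ≡ 493
427^8 ≡ 493^2 = 243049 ≡ 568
427^16 ≡ 568^2 = 322624 ≡ 550
427^32 ≡ 550^2 = 302500 ≡ 170
427^64 ≡ 170^2 = 28900 ≡ 518
427^128 ≡ 518^2 = 268324 ≡ 546
427^256 ≡ 546^2 = 298116 ≡ 105
427^512 ≡ 105^2 = 11025 ≡ 536
600 = 512 + 64 + 16 + 8, so 427^600 ≡ 536·518·550·568 ≡ 221 (mod 617)
153·221 = 33813 ≡ 495 (mod 617)
276 ≠ 495; the check fails.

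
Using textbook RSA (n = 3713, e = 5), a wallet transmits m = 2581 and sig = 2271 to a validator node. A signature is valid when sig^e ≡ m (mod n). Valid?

yes

sig^5 mod 3713 = 2581
2581 = m, so the signature checks out.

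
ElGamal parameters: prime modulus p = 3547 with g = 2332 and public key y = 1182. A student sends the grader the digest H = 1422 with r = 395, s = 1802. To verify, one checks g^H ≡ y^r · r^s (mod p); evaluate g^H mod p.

Squares mod 3547: 2332^1≡2332, 2332^2≡673, 2332^4≡2460, 2332^8≡418, 2332^16≡921, 2332^32≡508, 2332^64≡2680, 2332^128≡3272, 2332^256≡1138, 2332^512≡389, 2332^1024≡2347
1422 = 1024 + 256 + 128 + 8 + 4 + 2, so 2332^1422 ≡ 2347·1138·3272·418·2460·673 ≡ 2414 (mod 3547)

2414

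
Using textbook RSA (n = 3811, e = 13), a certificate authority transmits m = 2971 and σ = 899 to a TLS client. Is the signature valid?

valid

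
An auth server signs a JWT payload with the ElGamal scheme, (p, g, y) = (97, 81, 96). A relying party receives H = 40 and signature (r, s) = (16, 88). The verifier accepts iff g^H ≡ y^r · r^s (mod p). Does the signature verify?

Left side g^H mod p:
Squares mod 97: 81^1≡81, 81^2≡62, 81^4≡61, 81^8≡35, 81^16≡61, 81^32≡35
40 = 32 + 8, so 81^40 ≡ 35·35 ≡ 61 (mod 97)
Right side y^r · r^s mod p:
Squares mod 97: 96^1≡96, 96^2≡1, 96^4≡1, 96^8≡1, 96^16≡1
96^16 ≡ 1 (mod 97)
Squares mod 97: 16^1≡16, 16^2≡62, 16^4≡61, 16^8≡35, 16^16≡61, 16^32≡35, 16^64≡61
88 = 64 + 16 + 8, so 16^88 ≡ 61·61·35 ≡ 61 (mod 97)
1·61 = 61 ≡ 61 (mod 97)
61 ≡ 61 (mod 97), so the signature is genuine.

verifies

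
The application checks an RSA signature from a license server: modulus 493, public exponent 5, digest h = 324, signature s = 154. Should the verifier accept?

s^2 ≡ 154^2 = 23716 ≡ 52
s^4 ≡ 52^2 = 2704 ≡ 239
5 = 4 + 1, so s^5 ≡ 239·154 ≡ 324 (mod 493)
s^5 mod 493 = 324 matches h.

accept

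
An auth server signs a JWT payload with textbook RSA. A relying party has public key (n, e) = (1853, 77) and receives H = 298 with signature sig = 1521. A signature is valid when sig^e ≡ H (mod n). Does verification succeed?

Squares mod 1853: sig^1≡1521, sig^2≡897, sig^4≡407, sig^8≡732, sig^16≡307, sig^32≡1599, sig^64≡1514
77 = 64 + 8 + 4 + 1, so sig^77 ≡ 1514·732·407·1521 ≡ 94 (mod 1853)
sig^77 mod 1853 = 94, but H = 298.

fails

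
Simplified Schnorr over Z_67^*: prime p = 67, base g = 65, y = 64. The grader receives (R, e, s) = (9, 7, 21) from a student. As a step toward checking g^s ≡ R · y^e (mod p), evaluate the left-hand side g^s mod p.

15

65^21 mod 67 = 15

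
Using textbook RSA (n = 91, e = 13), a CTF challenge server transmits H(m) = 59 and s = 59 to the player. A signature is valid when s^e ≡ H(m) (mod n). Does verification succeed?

Squares mod 91: s^1≡59, s^2≡23, s^4≡74, s^8≡16
13 = 8 + 4 + 1, so s^13 ≡ 16·74·59 ≡ 59 (mod 91)
s^13 mod 91 = 59 matches H(m).

passes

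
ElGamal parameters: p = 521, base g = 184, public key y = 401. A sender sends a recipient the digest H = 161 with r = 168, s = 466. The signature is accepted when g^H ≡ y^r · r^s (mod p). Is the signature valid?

invalid

Left side g^H mod p:
184^2 = 33856 ≡ 512
184^4 ≡ 512^2 = 262144 ≡ 81
184^8 ≡ 81^2 = 6561 ≡ 309
184^16 ≡ 309^2 = 95481 ≡ 138
184^32 ≡ 138^2 = 19044 ≡ 288
184^64 ≡ 288^2 = 82944 ≡ 105
184^128 ≡ 105^2 = 11025 ≡ 84
161 = 128 + 32 + 1, so 184^161 ≡ 84·288·184 ≡ 425 (mod 521)
Right side y^r · r^s mod p:
401^2 = 160801 ≡ 333
401^4 ≡ 333^2 = 110889 ≡ 437
401^8 ≡ 437^2 = 190969 ≡ 283
401^16 ≡ 283^2 = 80089 ≡ 376
401^32 ≡ 376^2 = 141376 ≡ 185
401^64 ≡ 185^2 = 34225 ≡ 360
401^128 ≡ 360^2 = 129600 ≡ 392
168 = 128 + 32 + 8, so 401^168 ≡ 392·185·283 ≡ 449 (mod 521)
168^2 = 28224 ≡ 90
168^4 ≡ 90^2 = 8100 ≡ 285
168^8 ≡ 285^2 = 81225 ≡ 470
168^16 ≡ 470^2 = 220900 ≡ 517
168^32 ≡ 517^2 = 267289 ≡ 16
168^64 ≡ 16^2 = 256
168^128 ≡ 256^2 = 65536 ≡ 411
168^256 ≡ 411^2 = 168921 ≡ 117
466 = 256 + 128 + 64 + 16 + 2, so 168^466 ≡ 117·411·256·517·90 ≡ 499 (mod 521)
449·499 = 224051 ≡ 21 (mod 521)
425 ≠ 21, so verification fails.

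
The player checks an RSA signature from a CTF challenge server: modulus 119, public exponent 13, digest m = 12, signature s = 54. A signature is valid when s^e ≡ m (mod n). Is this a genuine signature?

genuine

Squares mod 119: s^1≡54, s^2≡60, s^4≡30, s^8≡67
13 = 8 + 4 + 1, so s^13 ≡ 67·30·54 ≡ 12 (mod 119)
Since 12 equals the digest 12, verification succeeds.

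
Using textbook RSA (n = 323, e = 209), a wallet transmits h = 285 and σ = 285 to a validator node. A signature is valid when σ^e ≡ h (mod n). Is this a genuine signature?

σ^2 ≡ 285^2 = 81225 ≡ 152
σ^4 ≡ 152^2 = 23104 ≡ 171
σ^8 ≡ 171^2 = 29241 ≡ 171
σ^16 ≡ 171^2 = 29241 ≡ 171
σ^32 ≡ 171^2 = 29241 ≡ 171
σ^64 ≡ 171^2 = 29241 ≡ 171
σ^128 ≡ 171^2 = 29241 ≡ 171
209 = 128 + 64 + 16 + 1, so σ^209 ≡ 171·171·171·285 ≡ 285 (mod 323)
σ^209 mod 323 = 285 matches h.

genuine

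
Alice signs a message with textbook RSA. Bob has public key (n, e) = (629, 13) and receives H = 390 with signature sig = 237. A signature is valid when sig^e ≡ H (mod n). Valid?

Squares mod 629: sig^1≡237, sig^2≡188, sig^4≡120, sig^8≡562
13 = 8 + 4 + 1, so sig^13 ≡ 562·120·237 ≡ 390 (mod 629)
390 = H, so the signature checks out.

yes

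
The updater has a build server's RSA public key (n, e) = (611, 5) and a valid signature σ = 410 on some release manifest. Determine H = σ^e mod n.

336

Squares mod 611: σ^1≡410, σ^2≡75, σ^4≡126
5 = 4 + 1, so σ^5 ≡ 126·410 ≡ 336 (mod 611)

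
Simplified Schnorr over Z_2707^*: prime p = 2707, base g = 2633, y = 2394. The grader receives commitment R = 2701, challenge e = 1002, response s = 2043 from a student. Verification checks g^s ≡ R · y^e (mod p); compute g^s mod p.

2633^2 = 6932689 ≡ 62
2633^4 ≡ 62^2 = 3844 ≡ 1137
2633^8 ≡ 1137^2 = 1292769 ≡ 1530
2633^16 ≡ 1530^2 = 2340900 ≡ 2052
2633^32 ≡ 2052^2 = 4210704 ≡ 1319
2633^64 ≡ 1319^2 = 1739761 ≡ 1867
2633^128 ≡ 1867^2 = 3485689 ≡ 1780
2633^256 ≡ 1780^2 = 3168400 ≡ 1210
2633^512 ≡ 1210^2 = 1464100 ≡ 2320
2633^1024 ≡ 2320^2 = 5382400 ≡ 884
2043 = 1024 + 512 + 256 + 128 + 64 + 32 + 16 + 8 + 2 + 1, so 2633^2043 ≡ 884·2320·1210·1780·1867·1319·2052·1530·62·2633 ≡ 1878 (mod 2707)

1878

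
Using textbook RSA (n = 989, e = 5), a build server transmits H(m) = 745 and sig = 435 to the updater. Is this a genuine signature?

sig^2 ≡ 435^2 = 189225 ≡ 326
sig^4 ≡ 326^2 = 106276 ≡ 453
5 = 4 + 1, so sig^5 ≡ 453·435 ≡ 244 (mod 989)
The recovered value 244 does not match the digest 745.

forged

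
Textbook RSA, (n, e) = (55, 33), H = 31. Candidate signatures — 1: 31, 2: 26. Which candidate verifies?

Candidate 1: 31^33 mod 55 = 36
Candidate 2: 26^33 mod 55 = 31
  → matches H = 31

2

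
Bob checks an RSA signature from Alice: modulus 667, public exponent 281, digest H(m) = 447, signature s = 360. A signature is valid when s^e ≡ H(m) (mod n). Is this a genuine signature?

s^2 ≡ 360^2 = 129600 ≡ 202
s^4 ≡ 202^2 = 40804 ≡ 117
s^8 ≡ 117^2 = 13689 ≡ 349
s^16 ≡ 349^2 = 121801 ≡ 407
s^32 ≡ 407^2 = 165649 ≡ 233
s^64 ≡ 233^2 = 54289 ≡ 262
s^128 ≡ 262^2 = 68644 ≡ 610
s^256 ≡ 610^2 = 372100 ≡ 581
281 = 256 + 16 + 8 + 1, so s^281 ≡ 581·407·349·360 ≡ 447 (mod 667)
447 = H(m), so the signature checks out.

genuine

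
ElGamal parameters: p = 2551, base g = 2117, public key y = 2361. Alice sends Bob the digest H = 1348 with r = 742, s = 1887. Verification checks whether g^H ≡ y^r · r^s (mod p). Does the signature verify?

does not verify

Left side g^H mod p:
2117^1348 mod 2551 = 121
Right side y^r · r^s mod p:
2361^742 mod 2551 = 2114
742^1887 mod 2551 = 833
2114·833 = 1760962 ≡ 772 (mod 2551)
121 ≠ 772, so verification fails.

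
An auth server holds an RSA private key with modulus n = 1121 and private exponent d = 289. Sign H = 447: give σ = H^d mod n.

1036

H^2 ≡ 447^2 = 199809 ≡ 271
H^4 ≡ 271^2 = 73441 ≡ 576
H^8 ≡ 576^2 = 331776 ≡ 1081
H^16 ≡ 1081^2 = 1168561 ≡ 479
H^32 ≡ 479^2 = 229441 ≡ 757
H^64 ≡ 757^2 = 573049 ≡ 218
H^128 ≡ 218^2 = 47524 ≡ 442
H^256 ≡ 442^2 = 195364 ≡ 310
289 = 256 + 32 + 1, so H^289 ≡ 310·757·447 ≡ 1036 (mod 1121)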